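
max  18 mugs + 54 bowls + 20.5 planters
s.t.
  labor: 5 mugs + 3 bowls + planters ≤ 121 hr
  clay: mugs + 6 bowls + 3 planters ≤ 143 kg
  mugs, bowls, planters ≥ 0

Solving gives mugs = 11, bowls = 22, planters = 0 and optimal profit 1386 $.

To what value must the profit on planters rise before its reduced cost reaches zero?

Check each constraint at x*: labor 121/121 (tight); clay 143/143 (tight).
From A_Bᵀ y = c: 5·y_labor + 1·y_clay = 18; 3·y_labor + 6·y_clay = 54.
→ y_labor = 2 and y_clay = 8.
planters enters the basis when its profit ≥ yᵀa₃ = 2·1 + 8·3 = 26.

26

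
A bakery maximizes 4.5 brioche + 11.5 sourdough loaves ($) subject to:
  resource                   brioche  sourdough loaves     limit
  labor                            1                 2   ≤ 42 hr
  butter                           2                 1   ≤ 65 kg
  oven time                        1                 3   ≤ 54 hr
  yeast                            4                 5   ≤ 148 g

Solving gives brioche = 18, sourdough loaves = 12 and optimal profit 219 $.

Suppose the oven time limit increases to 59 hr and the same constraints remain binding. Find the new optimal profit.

231.5

Check each constraint at x*: labor 42/42 (tight); butter 48/65 (slack 17); oven time 54/54 (tight); yeast 132/148 (slack 16).
Since butter, yeast are not tight, their duals are 0.
From A_Bᵀ y = c: 1·y_labor + 1·y_oven time = 4.5; 2·y_labor + 3·y_oven time = 11.5.
Solving: y_labor = 2, y_oven time = 2.5.
Δz = y_oven time·Δb = 2.5 × (5) = 12.5, so new z* = 219 + 12.5 = 231.5.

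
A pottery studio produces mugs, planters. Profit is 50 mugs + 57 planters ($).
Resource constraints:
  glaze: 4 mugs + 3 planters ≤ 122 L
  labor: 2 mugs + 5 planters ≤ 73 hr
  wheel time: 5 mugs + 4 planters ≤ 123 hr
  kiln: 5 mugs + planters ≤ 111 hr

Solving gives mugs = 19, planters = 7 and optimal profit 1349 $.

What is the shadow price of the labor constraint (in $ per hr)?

5

Binding: labor and wheel time. Non-binding: glaze (25 unused), kiln (9 unused).
Since glaze, kiln are not tight, their duals are 0.
Dual feasibility on the basic columns requires 2·y_labor + 5·y_wheel time = 50, 5·y_labor + 4·y_wheel time = 57.
Solving: y_labor = 5, y_wheel time = 8.
Shadow price of labor = 5.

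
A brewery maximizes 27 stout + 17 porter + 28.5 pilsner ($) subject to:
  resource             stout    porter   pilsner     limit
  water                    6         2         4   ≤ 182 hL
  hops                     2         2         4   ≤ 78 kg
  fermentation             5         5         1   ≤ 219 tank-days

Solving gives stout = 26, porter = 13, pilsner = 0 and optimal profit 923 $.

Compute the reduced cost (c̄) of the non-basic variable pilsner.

Check each constraint at x*: water 182/182 (tight); hops 78/78 (tight); fermentation 195/219 (slack 24).
Since fermentation is not tight, its dual is 0.
The binding rows give the dual system: 6·y_water + 2·y_hops = 27 and 2·y_water + 2·y_hops = 17.
This yields shadow prices y_water = 2.5, y_hops = 6.
Reduced cost of pilsner: c₃ − yᵀa₃ = 28.5 − (2.5·4 + 6·4) = 28.5 − 34 = -5.5.

-5.5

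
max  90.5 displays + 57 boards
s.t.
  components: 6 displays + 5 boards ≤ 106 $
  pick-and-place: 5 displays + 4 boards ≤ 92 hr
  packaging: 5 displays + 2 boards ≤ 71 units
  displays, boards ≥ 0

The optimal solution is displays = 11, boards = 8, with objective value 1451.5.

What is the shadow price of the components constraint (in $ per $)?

At the optimum: components uses 106 of 106 (binding); pick-and-place uses 87 of 92 (slack = 5); packaging uses 71 of 71 (binding).
By complementary slackness, y = 0 for the non-binding constraint.
The binding rows give the dual system: 6·y_components + 5·y_packaging = 90.5 and 5·y_components + 2·y_packaging = 57.
This yields shadow prices y_components = 8, y_packaging = 8.5.
Shadow price of components = 8.

8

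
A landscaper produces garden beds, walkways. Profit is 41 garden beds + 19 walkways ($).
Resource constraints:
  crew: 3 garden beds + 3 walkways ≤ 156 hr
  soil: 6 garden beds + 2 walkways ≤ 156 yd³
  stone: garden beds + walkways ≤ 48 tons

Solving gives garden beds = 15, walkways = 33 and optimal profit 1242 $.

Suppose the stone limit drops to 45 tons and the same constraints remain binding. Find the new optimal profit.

At the optimum: crew uses 144 of 156 (slack = 12); soil uses 156 of 156 (binding); stone uses 48 of 48 (binding).
Slack constraints have shadow price 0 (complementary slackness).
From A_Bᵀ y = c: 6·y_soil + 1·y_stone = 41; 2·y_soil + 1·y_stone = 19.
This yields shadow prices y_soil = 5.5, y_stone = 8.
Δz = y_stone·Δb = 8 × (-3) = -24, so new z* = 1242 − 24 = 1218.

1218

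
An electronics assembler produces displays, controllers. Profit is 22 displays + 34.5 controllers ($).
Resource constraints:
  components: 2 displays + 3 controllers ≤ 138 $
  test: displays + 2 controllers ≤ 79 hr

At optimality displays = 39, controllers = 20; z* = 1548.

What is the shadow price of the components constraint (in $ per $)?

Check each constraint at x*: components 138/138 (tight); test 79/79 (tight).
From A_Bᵀ y = c: 2·y_components + 1·y_test = 22; 3·y_components + 2·y_test = 34.5.
→ y_components = 9.5 and y_test = 3.
Shadow price of components = 9.5.

9.5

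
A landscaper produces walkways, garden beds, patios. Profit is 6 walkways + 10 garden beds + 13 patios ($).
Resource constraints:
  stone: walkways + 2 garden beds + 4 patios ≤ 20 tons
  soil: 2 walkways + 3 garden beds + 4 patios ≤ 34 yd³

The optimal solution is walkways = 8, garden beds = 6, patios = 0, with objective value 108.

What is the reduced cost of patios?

At the optimum: stone uses 20 of 20 (binding); soil uses 34 of 34 (binding).
The binding rows give the dual system: 1·y_stone + 2·y_soil = 6 and 2·y_stone + 3·y_soil = 10.
This yields shadow prices y_stone = 2, y_soil = 2.
Reduced cost of patios: c₃ − yᵀa₃ = 13 − (2·4 + 2·4) = 13 − 16 = -3.

-3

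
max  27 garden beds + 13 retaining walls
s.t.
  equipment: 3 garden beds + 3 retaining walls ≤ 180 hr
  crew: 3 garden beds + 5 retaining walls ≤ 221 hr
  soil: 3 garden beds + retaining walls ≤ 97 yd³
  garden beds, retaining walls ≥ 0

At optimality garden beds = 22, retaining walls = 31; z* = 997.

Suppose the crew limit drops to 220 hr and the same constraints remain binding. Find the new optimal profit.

996

Binding: crew and soil. Non-binding: equipment (21 unused).
By complementary slackness, y = 0 for the non-binding constraint.
The binding rows give the dual system: 3·y_crew + 3·y_soil = 27 and 5·y_crew + 1·y_soil = 13.
This yields shadow prices y_crew = 1, y_soil = 8.
Δz = y_crew·Δb = 1 × (-1) = -1, so new z* = 997 − 1 = 996.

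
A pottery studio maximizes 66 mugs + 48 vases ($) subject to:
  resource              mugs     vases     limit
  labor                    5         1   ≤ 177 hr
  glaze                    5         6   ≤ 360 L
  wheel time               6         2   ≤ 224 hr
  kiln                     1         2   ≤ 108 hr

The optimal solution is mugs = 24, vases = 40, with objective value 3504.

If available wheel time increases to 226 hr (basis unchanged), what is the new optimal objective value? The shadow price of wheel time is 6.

Δb = 2, so new z* = 3504 + (6)·(2) = 3504 + 12 = 3516.

3516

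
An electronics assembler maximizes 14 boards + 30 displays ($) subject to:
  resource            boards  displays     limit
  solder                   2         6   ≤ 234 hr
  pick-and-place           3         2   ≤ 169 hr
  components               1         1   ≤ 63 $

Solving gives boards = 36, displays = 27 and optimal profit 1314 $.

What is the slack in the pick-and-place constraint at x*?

pick-and-place used = 3·36 + 2·27 = 162; slack = 169 − 162 = 7.

7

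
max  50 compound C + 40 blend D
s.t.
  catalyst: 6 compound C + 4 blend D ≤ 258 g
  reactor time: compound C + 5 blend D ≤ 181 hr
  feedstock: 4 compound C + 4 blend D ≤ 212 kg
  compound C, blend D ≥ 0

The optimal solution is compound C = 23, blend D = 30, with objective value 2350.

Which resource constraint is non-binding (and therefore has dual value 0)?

reactor time

catalyst: 258/258 (binding)
reactor time: 173/181 (slack 8)
feedstock: 212/212 (binding)
By complementary slackness, a constraint with positive slack has shadow price 0 → reactor time.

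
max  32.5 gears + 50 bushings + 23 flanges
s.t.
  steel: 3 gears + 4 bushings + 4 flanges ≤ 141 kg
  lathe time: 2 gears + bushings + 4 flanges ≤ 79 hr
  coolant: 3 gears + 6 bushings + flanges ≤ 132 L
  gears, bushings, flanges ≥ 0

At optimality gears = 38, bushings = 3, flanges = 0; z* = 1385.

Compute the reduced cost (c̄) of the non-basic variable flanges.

Binding: lathe time and coolant. Non-binding: steel (15 unused).
By complementary slackness, y = 0 for the non-binding constraint.
From A_Bᵀ y = c: 2·y_lathe time + 3·y_coolant = 32.5; 1·y_lathe time + 6·y_coolant = 50.
→ y_lathe time = 5 and y_coolant = 7.5.
Reduced cost of flanges: c₃ − yᵀa₃ = 23 − (5·4 + 7.5·1) = 23 − 27.5 = -4.5.

-4.5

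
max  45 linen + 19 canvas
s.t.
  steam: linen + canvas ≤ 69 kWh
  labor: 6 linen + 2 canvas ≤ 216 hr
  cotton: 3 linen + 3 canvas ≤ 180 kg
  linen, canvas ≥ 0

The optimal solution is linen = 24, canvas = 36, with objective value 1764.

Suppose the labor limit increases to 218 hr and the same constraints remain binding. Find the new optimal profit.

1777

At the optimum: steam uses 60 of 69 (slack = 9); labor uses 216 of 216 (binding); cotton uses 180 of 180 (binding).
Since steam is not tight, its dual is 0.
Dual feasibility on the basic columns requires 6·y_labor + 3·y_cotton = 45, 2·y_labor + 3·y_cotton = 19.
This yields shadow prices y_labor = 6.5, y_cotton = 2.
Δz = y_labor·Δb = 6.5 × (2) = 13, so new z* = 1764 + 13 = 1777.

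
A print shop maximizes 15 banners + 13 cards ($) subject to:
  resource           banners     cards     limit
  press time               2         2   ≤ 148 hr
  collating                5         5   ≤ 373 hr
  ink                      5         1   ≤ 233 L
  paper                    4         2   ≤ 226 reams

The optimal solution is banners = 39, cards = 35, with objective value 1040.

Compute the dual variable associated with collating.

At the optimum: press time uses 148 of 148 (binding); collating uses 370 of 373 (slack = 3); ink uses 230 of 233 (slack = 3); paper uses 226 of 226 (binding).
Slack constraints have shadow price 0 (complementary slackness).
From A_Bᵀ y = c: 2·y_press time + 4·y_paper = 15; 2·y_press time + 2·y_paper = 13.
This yields shadow prices y_press time = 5.5, y_paper = 1.
Shadow price of collating = 0.

0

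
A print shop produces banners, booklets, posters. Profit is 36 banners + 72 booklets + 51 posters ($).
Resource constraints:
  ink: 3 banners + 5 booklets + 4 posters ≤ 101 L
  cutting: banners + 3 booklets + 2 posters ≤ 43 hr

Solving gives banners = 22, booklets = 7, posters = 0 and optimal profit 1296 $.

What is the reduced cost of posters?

Both ink and cutting are binding at x*.
The binding rows give the dual system: 3·y_ink + 1·y_cutting = 36 and 5·y_ink + 3·y_cutting = 72.
→ y_ink = 9 and y_cutting = 9.
Reduced cost of posters: c₃ − yᵀa₃ = 51 − (9·4 + 9·2) = 51 − 54 = -3.

-3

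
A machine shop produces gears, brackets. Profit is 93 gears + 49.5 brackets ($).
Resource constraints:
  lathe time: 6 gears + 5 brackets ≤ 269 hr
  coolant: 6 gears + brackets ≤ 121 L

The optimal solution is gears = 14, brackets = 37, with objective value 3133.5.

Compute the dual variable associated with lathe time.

At the optimum: lathe time uses 269 of 269 (binding); coolant uses 121 of 121 (binding).
The binding rows give the dual system: 6·y_lathe time + 6·y_coolant = 93 and 5·y_lathe time + 1·y_coolant = 49.5.
Solving: y_lathe time = 8.5, y_coolant = 7.
Shadow price of lathe time = 8.5.

8.5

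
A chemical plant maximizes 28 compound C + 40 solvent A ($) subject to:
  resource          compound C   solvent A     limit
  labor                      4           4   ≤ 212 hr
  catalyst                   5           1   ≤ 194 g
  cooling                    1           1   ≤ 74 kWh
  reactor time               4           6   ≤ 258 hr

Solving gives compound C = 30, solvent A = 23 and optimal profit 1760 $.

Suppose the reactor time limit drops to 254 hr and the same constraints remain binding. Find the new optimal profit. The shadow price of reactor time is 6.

Δb = -4, so new z* = 1760 + (6)·(-4) = 1760 − 24 = 1736.

1736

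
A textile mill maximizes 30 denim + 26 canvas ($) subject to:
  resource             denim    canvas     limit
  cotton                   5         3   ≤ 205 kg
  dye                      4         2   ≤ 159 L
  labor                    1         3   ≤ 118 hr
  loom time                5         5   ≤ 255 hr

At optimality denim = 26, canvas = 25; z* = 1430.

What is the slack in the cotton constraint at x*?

0

cotton used = 5·26 + 3·25 = 205; slack = 205 − 205 = 0.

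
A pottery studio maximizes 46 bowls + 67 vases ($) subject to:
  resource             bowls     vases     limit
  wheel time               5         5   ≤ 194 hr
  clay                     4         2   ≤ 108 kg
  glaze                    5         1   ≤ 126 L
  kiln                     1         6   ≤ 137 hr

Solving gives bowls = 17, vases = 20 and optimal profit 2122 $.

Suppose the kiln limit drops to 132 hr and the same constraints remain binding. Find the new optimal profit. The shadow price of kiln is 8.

Δb = -5, so new z* = 2122 + (8)·(-5) = 2122 − 40 = 2082.

2082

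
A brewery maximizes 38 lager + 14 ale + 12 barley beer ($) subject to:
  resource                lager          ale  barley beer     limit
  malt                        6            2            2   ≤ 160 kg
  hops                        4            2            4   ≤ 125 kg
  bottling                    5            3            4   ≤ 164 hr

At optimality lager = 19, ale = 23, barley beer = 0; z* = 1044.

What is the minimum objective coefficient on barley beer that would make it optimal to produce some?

Binding: malt and bottling. Non-binding: hops (3 unused).
Since hops is not tight, its dual is 0.
The binding rows give the dual system: 6·y_malt + 5·y_bottling = 38 and 2·y_malt + 3·y_bottling = 14.
→ y_malt = 5.5 and y_bottling = 1.
barley beer enters the basis when its profit ≥ yᵀa₃ = 5.5·2 + 1·4 = 15.

15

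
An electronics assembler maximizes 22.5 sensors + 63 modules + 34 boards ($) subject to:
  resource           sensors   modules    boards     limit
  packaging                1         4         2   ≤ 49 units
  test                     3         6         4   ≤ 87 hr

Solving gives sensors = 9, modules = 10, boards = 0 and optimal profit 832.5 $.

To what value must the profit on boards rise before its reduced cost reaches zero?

Both packaging and test are binding at x*.
Dual feasibility on the basic columns requires 1·y_packaging + 3·y_test = 22.5, 4·y_packaging + 6·y_test = 63.
Solving: y_packaging = 9, y_test = 4.5.
boards enters the basis when its profit ≥ yᵀa₃ = 9·2 + 4.5·4 = 36.

36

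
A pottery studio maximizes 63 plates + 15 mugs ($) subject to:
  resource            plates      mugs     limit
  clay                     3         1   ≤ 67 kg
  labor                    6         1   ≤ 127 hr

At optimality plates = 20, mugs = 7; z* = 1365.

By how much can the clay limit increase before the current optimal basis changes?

60

Binding constraints: clay, labor. The basis is B = [[3,1],[6,1]] with det -3.
Per unit increase in clay, x* moves by d = (-0.3333, 2).
The basis stays optimal until plates reaches 0; allowable increase = 60 kg.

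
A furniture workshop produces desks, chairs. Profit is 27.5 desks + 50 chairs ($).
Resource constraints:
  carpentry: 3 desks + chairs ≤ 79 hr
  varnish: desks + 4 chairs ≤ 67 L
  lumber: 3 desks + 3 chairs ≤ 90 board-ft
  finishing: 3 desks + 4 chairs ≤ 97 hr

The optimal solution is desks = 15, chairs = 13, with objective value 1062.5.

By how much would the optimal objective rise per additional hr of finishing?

Binding: varnish and finishing. Non-binding: carpentry (21 unused), lumber (6 unused).
By complementary slackness, y = 0 for the non-binding constraints.
From A_Bᵀ y = c: 1·y_varnish + 3·y_finishing = 27.5; 4·y_varnish + 4·y_finishing = 50.
This yields shadow prices y_varnish = 5, y_finishing = 7.5.
Shadow price of finishing = 7.5.

7.5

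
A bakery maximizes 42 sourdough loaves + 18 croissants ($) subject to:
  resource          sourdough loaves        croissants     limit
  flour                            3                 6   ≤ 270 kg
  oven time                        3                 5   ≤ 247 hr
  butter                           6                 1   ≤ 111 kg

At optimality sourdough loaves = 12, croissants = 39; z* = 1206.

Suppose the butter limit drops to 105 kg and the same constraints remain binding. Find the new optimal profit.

Check each constraint at x*: flour 270/270 (tight); oven time 231/247 (slack 16); butter 111/111 (tight).
Slack constraints have shadow price 0 (complementary slackness).
From A_Bᵀ y = c: 3·y_flour + 6·y_butter = 42; 6·y_flour + 1·y_butter = 18.
This yields shadow prices y_flour = 2, y_butter = 6.
Δz = y_butter·Δb = 6 × (-6) = -36, so new z* = 1206 − 36 = 1170.

1170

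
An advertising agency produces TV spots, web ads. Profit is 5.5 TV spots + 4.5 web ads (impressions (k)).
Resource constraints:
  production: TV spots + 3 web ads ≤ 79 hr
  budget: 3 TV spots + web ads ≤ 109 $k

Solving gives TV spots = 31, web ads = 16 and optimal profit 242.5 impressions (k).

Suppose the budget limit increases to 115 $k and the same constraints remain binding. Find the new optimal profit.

At the optimum: production uses 79 of 79 (binding); budget uses 109 of 109 (binding).
Dual feasibility on the basic columns requires 1·y_production + 3·y_budget = 5.5, 3·y_production + 1·y_budget = 4.5.
→ y_production = 1 and y_budget = 1.5.
Δz = y_budget·Δb = 1.5 × (6) = 9, so new z* = 242.5 + 9 = 251.5.

251.5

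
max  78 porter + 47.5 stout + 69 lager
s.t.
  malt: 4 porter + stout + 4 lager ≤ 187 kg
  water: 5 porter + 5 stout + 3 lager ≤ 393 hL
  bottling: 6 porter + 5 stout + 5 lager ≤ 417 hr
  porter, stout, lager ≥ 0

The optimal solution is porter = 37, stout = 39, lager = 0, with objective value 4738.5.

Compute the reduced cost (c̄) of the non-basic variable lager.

At the optimum: malt uses 187 of 187 (binding); water uses 380 of 393 (slack = 13); bottling uses 417 of 417 (binding).
By complementary slackness, y = 0 for the non-binding constraint.
The binding rows give the dual system: 4·y_malt + 6·y_bottling = 78 and 1·y_malt + 5·y_bottling = 47.5.
This yields shadow prices y_malt = 7.5, y_bottling = 8.
Reduced cost of lager: c₃ − yᵀa₃ = 69 − (7.5·4 + 8·5) = 69 − 70 = -1.

-1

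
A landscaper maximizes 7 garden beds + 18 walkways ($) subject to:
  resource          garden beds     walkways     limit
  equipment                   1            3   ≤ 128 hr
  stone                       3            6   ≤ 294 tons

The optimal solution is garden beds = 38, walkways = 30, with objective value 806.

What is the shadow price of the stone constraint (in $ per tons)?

At the optimum: equipment uses 128 of 128 (binding); stone uses 294 of 294 (binding).
The binding rows give the dual system: 1·y_equipment + 3·y_stone = 7 and 3·y_equipment + 6·y_stone = 18.
This yields shadow prices y_equipment = 4, y_stone = 1.
Shadow price of stone = 1.

1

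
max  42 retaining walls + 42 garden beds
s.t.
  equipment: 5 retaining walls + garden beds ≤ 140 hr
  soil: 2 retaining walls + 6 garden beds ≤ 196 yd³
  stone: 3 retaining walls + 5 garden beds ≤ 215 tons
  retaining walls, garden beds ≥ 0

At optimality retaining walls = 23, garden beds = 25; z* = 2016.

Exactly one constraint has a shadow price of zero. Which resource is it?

stone

equipment: 140/140 (binding)
soil: 196/196 (binding)
stone: 194/215 (slack 21)
By complementary slackness, a constraint with positive slack has shadow price 0 → stone.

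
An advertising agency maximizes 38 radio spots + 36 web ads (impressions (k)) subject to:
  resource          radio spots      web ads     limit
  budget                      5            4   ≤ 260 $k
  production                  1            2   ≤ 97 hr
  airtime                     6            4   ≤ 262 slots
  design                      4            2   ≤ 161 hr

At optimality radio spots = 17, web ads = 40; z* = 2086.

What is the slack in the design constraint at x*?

design used = 4·17 + 2·40 = 148; slack = 161 − 148 = 13.

13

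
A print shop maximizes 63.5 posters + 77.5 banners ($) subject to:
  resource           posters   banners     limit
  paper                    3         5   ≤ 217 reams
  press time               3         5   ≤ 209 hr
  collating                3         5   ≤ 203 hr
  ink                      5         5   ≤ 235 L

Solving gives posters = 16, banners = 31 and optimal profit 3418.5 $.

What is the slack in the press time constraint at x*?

press time used = 3·16 + 5·31 = 203; slack = 209 − 203 = 6.

6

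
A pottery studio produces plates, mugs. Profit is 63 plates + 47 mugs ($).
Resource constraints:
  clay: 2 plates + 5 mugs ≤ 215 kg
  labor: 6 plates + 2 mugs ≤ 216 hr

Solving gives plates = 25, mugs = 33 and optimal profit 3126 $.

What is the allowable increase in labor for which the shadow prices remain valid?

Binding constraints: clay, labor. The basis is B = [[2,5],[6,2]] with det -26.
Per unit increase in labor, x* moves by d = (0.1923, -0.0769).
The basis stays optimal until mugs reaches 0; allowable increase = 429 hr.

429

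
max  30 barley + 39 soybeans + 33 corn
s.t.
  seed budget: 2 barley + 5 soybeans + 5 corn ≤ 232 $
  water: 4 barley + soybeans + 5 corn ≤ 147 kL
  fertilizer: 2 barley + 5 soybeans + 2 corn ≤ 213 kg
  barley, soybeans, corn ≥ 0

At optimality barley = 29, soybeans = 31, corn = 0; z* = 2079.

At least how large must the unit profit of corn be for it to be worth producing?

Binding: water and fertilizer. Non-binding: seed budget (19 unused).
By complementary slackness, y = 0 for the non-binding constraint.
From A_Bᵀ y = c: 4·y_water + 2·y_fertilizer = 30; 1·y_water + 5·y_fertilizer = 39.
Solving: y_water = 4, y_fertilizer = 7.
corn enters the basis when its profit ≥ yᵀa₃ = 4·5 + 7·2 = 34.

34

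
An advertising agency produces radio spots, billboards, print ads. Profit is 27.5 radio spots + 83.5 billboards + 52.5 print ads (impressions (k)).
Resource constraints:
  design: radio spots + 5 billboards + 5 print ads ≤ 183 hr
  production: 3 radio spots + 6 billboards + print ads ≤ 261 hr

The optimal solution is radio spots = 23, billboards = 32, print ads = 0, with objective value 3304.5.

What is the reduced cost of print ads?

Both design and production are binding at x*.
Dual feasibility on the basic columns requires 1·y_design + 3·y_production = 27.5, 5·y_design + 6·y_production = 83.5.
Solving: y_design = 9.5, y_production = 6.
Reduced cost of print ads: c₃ − yᵀa₃ = 52.5 − (9.5·5 + 6·1) = 52.5 − 53.5 = -1.

-1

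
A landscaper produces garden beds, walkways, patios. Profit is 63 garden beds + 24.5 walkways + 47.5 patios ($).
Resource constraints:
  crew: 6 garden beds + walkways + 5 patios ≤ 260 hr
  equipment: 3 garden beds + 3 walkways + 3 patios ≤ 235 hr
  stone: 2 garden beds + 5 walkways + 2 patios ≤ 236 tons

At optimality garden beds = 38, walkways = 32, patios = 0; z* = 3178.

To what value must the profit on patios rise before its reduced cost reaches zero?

53.5

At the optimum: crew uses 260 of 260 (binding); equipment uses 210 of 235 (slack = 25); stone uses 236 of 236 (binding).
Since equipment is not tight, its dual is 0.
The binding rows give the dual system: 6·y_crew + 2·y_stone = 63 and 1·y_crew + 5·y_stone = 24.5.
This yields shadow prices y_crew = 9.5, y_stone = 3.
patios enters the basis when its profit ≥ yᵀa₃ = 9.5·5 + 3·2 = 53.5.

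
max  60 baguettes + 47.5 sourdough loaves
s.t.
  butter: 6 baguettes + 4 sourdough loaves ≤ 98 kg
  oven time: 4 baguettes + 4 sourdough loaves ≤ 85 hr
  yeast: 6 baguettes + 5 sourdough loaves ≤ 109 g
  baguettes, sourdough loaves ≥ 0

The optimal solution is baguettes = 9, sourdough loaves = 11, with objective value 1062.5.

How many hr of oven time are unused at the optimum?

5

oven time used = 4·9 + 4·11 = 80; slack = 85 − 80 = 5.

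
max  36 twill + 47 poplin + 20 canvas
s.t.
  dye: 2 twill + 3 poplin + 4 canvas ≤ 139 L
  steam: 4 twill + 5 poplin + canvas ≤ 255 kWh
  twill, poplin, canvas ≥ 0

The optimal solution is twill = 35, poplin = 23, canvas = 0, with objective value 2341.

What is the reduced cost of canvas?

Both dye and steam are binding at x*.
The binding rows give the dual system: 2·y_dye + 4·y_steam = 36 and 3·y_dye + 5·y_steam = 47.
→ y_dye = 4 and y_steam = 7.
Reduced cost of canvas: c₃ − yᵀa₃ = 20 − (4·4 + 7·1) = 20 − 23 = -3.

-3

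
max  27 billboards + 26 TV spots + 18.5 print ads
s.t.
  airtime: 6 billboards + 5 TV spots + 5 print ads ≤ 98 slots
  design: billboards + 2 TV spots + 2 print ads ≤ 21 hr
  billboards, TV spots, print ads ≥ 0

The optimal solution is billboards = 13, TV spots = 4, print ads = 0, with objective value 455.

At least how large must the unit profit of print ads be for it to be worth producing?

26

Both airtime and design are binding at x*.
Dual feasibility on the basic columns requires 6·y_airtime + 1·y_design = 27, 5·y_airtime + 2·y_design = 26.
→ y_airtime = 4 and y_design = 3.
print ads enters the basis when its profit ≥ yᵀa₃ = 4·5 + 3·2 = 26.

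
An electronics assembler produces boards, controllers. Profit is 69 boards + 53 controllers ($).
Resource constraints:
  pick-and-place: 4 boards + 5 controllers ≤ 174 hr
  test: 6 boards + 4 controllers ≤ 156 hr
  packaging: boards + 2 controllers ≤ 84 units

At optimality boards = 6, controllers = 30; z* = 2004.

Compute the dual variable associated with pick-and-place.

Check each constraint at x*: pick-and-place 174/174 (tight); test 156/156 (tight); packaging 66/84 (slack 18).
By complementary slackness, y = 0 for the non-binding constraint.
From A_Bᵀ y = c: 4·y_pick-and-place + 6·y_test = 69; 5·y_pick-and-place + 4·y_test = 53.
This yields shadow prices y_pick-and-place = 3, y_test = 9.5.
Shadow price of pick-and-place = 3.

3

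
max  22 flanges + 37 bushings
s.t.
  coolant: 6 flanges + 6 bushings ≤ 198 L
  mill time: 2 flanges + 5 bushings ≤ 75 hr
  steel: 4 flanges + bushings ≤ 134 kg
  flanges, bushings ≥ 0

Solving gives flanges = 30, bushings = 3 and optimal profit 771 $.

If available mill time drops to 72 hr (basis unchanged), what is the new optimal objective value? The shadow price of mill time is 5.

756

Δb = -3, so new z* = 771 + (5)·(-3) = 771 − 15 = 756.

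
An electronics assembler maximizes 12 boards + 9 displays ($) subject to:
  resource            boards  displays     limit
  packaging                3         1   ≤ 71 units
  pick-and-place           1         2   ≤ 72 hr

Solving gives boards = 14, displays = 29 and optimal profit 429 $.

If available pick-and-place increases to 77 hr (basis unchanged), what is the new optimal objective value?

444

At the optimum: packaging uses 71 of 71 (binding); pick-and-place uses 72 of 72 (binding).
The binding rows give the dual system: 3·y_packaging + 1·y_pick-and-place = 12 and 1·y_packaging + 2·y_pick-and-place = 9.
→ y_packaging = 3 and y_pick-and-place = 3.
Δz = y_pick-and-place·Δb = 3 × (5) = 15, so new z* = 429 + 15 = 444.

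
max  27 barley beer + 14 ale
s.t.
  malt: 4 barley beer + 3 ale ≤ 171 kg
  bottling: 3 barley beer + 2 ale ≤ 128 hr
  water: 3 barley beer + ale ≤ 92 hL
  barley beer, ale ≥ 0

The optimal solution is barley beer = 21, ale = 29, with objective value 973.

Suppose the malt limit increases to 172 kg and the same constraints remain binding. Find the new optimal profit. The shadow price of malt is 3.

Δb = 1, so new z* = 973 + (3)·(1) = 973 + 3 = 976.

976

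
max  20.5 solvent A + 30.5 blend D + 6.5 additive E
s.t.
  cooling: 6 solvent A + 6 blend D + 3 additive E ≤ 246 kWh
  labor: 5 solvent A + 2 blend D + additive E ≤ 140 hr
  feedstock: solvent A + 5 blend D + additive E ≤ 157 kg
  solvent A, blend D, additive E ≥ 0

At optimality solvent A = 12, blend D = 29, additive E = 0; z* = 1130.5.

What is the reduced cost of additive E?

At the optimum: cooling uses 246 of 246 (binding); labor uses 118 of 140 (slack = 22); feedstock uses 157 of 157 (binding).
By complementary slackness, y = 0 for the non-binding constraint.
The binding rows give the dual system: 6·y_cooling + 1·y_feedstock = 20.5 and 6·y_cooling + 5·y_feedstock = 30.5.
→ y_cooling = 3 and y_feedstock = 2.5.
Reduced cost of additive E: c₃ − yᵀa₃ = 6.5 − (3·3 + 2.5·1) = 6.5 − 11.5 = -5.

-5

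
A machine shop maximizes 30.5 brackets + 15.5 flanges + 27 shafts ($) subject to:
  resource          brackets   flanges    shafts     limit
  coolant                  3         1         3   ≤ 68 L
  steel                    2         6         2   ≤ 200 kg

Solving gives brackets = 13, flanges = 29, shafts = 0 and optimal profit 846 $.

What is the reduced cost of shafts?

Both coolant and steel are binding at x*.
Dual feasibility on the basic columns requires 3·y_coolant + 2·y_steel = 30.5, 1·y_coolant + 6·y_steel = 15.5.
This yields shadow prices y_coolant = 9.5, y_steel = 1.
Reduced cost of shafts: c₃ − yᵀa₃ = 27 − (9.5·3 + 1·2) = 27 − 30.5 = -3.5.

-3.5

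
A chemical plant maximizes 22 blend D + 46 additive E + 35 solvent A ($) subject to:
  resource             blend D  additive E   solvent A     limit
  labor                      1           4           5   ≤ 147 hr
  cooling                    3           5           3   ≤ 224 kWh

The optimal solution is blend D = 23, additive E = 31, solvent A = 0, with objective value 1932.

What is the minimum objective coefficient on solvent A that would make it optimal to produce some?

38

At the optimum: labor uses 147 of 147 (binding); cooling uses 224 of 224 (binding).
Dual feasibility on the basic columns requires 1·y_labor + 3·y_cooling = 22, 4·y_labor + 5·y_cooling = 46.
Solving: y_labor = 4, y_cooling = 6.
solvent A enters the basis when its profit ≥ yᵀa₃ = 4·5 + 6·3 = 38.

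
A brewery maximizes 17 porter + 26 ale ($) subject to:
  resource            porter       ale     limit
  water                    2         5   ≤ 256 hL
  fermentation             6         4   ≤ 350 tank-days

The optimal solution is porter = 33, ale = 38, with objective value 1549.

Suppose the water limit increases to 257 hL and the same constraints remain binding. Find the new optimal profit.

1553

Both water and fermentation are binding at x*.
The binding rows give the dual system: 2·y_water + 6·y_fermentation = 17 and 5·y_water + 4·y_fermentation = 26.
This yields shadow prices y_water = 4, y_fermentation = 1.5.
Δz = y_water·Δb = 4 × (1) = 4, so new z* = 1549 + 4 = 1553.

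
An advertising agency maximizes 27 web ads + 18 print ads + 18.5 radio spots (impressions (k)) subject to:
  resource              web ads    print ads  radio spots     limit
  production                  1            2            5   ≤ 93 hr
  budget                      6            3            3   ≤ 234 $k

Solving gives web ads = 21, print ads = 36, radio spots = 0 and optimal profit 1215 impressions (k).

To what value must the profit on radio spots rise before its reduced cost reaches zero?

Check each constraint at x*: production 93/93 (tight); budget 234/234 (tight).
From A_Bᵀ y = c: 1·y_production + 6·y_budget = 27; 2·y_production + 3·y_budget = 18.
This yields shadow prices y_production = 3, y_budget = 4.
radio spots enters the basis when its profit ≥ yᵀa₃ = 3·5 + 4·3 = 27.

27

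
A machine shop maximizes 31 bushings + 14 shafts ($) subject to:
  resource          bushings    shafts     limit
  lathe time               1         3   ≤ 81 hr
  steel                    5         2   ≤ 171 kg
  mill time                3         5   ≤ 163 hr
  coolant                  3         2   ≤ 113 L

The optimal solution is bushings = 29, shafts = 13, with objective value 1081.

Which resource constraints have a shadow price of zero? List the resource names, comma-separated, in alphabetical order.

lathe time, mill time

lathe time: 68/81 (slack 13)
steel: 171/171 (binding)
mill time: 152/163 (slack 11)
coolant: 113/113 (binding)
By complementary slackness, a constraint with positive slack has shadow price 0 → lathe time, mill time.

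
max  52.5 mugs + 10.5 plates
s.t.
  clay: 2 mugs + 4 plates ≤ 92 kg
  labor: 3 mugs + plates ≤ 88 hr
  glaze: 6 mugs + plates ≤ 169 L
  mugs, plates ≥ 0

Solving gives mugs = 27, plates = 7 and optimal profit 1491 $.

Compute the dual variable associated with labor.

3.5

Check each constraint at x*: clay 82/92 (slack 10); labor 88/88 (tight); glaze 169/169 (tight).
Slack constraints have shadow price 0 (complementary slackness).
The binding rows give the dual system: 3·y_labor + 6·y_glaze = 52.5 and 1·y_labor + 1·y_glaze = 10.5.
→ y_labor = 3.5 and y_glaze = 7.
Shadow price of labor = 3.5.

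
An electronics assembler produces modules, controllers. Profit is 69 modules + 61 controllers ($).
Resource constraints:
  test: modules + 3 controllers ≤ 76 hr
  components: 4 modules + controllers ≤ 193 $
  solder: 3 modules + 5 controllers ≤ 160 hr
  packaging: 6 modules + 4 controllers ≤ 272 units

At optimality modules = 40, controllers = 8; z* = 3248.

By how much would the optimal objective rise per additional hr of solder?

Binding: solder and packaging. Non-binding: test (12 unused), components (25 unused).
By complementary slackness, y = 0 for the non-binding constraints.
Dual feasibility on the basic columns requires 3·y_solder + 6·y_packaging = 69, 5·y_solder + 4·y_packaging = 61.
This yields shadow prices y_solder = 5, y_packaging = 9.
Shadow price of solder = 5.

5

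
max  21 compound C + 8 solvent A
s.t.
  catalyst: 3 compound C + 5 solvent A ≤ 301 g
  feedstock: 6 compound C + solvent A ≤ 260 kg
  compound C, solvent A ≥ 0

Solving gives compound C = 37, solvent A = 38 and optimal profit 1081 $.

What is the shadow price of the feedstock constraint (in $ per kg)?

Check each constraint at x*: catalyst 301/301 (tight); feedstock 260/260 (tight).
The binding rows give the dual system: 3·y_catalyst + 6·y_feedstock = 21 and 5·y_catalyst + 1·y_feedstock = 8.
This yields shadow prices y_catalyst = 1, y_feedstock = 3.
Shadow price of feedstock = 3.

3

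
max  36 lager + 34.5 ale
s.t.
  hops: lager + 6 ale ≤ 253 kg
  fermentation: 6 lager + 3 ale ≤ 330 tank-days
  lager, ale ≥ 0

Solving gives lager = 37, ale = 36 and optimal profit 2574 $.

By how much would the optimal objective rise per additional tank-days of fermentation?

5.5

At the optimum: hops uses 253 of 253 (binding); fermentation uses 330 of 330 (binding).
The binding rows give the dual system: 1·y_hops + 6·y_fermentation = 36 and 6·y_hops + 3·y_fermentation = 34.5.
This yields shadow prices y_hops = 3, y_fermentation = 5.5.
Shadow price of fermentation = 5.5.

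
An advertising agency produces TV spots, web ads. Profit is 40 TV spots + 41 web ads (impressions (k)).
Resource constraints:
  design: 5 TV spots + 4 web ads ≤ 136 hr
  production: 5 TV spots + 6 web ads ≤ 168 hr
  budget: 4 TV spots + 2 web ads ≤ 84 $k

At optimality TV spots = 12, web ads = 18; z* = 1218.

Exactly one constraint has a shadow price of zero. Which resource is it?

design: 132/136 (slack 4)
production: 168/168 (binding)
budget: 84/84 (binding)
By complementary slackness, a constraint with positive slack has shadow price 0 → design.

design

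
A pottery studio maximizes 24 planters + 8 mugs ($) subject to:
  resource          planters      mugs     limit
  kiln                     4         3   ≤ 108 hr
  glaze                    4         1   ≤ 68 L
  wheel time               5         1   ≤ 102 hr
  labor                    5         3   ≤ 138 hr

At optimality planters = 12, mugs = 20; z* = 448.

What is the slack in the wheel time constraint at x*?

wheel time used = 5·12 + 1·20 = 80; slack = 102 − 80 = 22.

22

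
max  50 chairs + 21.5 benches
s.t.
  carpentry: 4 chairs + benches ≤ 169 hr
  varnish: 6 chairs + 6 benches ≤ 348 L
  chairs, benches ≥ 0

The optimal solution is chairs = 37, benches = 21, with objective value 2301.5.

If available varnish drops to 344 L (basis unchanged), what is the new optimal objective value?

Both carpentry and varnish are binding at x*.
The binding rows give the dual system: 4·y_carpentry + 6·y_varnish = 50 and 1·y_carpentry + 6·y_varnish = 21.5.
→ y_carpentry = 9.5 and y_varnish = 2.
Δz = y_varnish·Δb = 2 × (-4) = -8, so new z* = 2301.5 − 8 = 2293.5.

2293.5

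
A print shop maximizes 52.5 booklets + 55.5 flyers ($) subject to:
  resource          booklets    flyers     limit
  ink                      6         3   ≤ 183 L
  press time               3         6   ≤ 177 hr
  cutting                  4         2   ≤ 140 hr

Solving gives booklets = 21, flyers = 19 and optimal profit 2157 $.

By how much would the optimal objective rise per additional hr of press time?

6.5

Binding: ink and press time. Non-binding: cutting (18 unused).
By complementary slackness, y = 0 for the non-binding constraint.
From A_Bᵀ y = c: 6·y_ink + 3·y_press time = 52.5; 3·y_ink + 6·y_press time = 55.5.
→ y_ink = 5.5 and y_press time = 6.5.
Shadow price of press time = 6.5.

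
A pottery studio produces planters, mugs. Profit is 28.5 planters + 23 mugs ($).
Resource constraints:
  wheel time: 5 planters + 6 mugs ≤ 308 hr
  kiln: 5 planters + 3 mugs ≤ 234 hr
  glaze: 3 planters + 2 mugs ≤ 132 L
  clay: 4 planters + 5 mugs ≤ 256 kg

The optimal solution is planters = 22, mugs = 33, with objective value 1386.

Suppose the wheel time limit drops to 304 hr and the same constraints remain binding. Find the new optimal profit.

1380

At the optimum: wheel time uses 308 of 308 (binding); kiln uses 209 of 234 (slack = 25); glaze uses 132 of 132 (binding); clay uses 253 of 256 (slack = 3).
Since kiln, clay are not tight, their duals are 0.
From A_Bᵀ y = c: 5·y_wheel time + 3·y_glaze = 28.5; 6·y_wheel time + 2·y_glaze = 23.
Solving: y_wheel time = 1.5, y_glaze = 7.
Δz = y_wheel time·Δb = 1.5 × (-4) = -6, so new z* = 1386 − 6 = 1380.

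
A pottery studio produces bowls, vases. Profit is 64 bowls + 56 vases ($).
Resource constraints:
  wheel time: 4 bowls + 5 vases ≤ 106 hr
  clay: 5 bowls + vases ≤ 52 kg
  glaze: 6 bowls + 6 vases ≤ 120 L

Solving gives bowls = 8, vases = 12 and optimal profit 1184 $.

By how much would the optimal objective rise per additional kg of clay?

At the optimum: wheel time uses 92 of 106 (slack = 14); clay uses 52 of 52 (binding); glaze uses 120 of 120 (binding).
Slack constraints have shadow price 0 (complementary slackness).
From A_Bᵀ y = c: 5·y_clay + 6·y_glaze = 64; 1·y_clay + 6·y_glaze = 56.
→ y_clay = 2 and y_glaze = 9.
Shadow price of clay = 2.

2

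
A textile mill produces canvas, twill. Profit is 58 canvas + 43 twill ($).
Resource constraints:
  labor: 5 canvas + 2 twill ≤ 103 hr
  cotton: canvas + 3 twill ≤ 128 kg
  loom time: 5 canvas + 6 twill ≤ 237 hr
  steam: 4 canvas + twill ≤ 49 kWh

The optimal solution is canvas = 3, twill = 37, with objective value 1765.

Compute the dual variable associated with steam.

7

Binding: loom time and steam. Non-binding: labor (14 unused), cotton (14 unused).
Slack constraints have shadow price 0 (complementary slackness).
Dual feasibility on the basic columns requires 5·y_loom time + 4·y_steam = 58, 6·y_loom time + 1·y_steam = 43.
→ y_loom time = 6 and y_steam = 7.
Shadow price of steam = 7.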